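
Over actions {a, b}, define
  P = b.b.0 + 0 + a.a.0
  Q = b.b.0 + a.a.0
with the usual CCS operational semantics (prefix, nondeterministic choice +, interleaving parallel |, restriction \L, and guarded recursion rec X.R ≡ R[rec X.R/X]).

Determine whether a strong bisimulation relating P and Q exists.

P's transition system — 4 states:
  m0 = b.b.0 + 0 + a.a.0 ⊢ -a-> m1, -b-> m2
  m1 = a.0 ⊢ -a-> m3
  m2 = b.0 ⊢ -b-> m3
  m3 = 0 ⊢ ·
Q's transition system — 4 states:
  n0 = b.b.0 + a.a.0 ⊢ -a-> n1, -b-> n2
  n1 = a.0 ⊢ -a-> n3
  n2 = b.0 ⊢ -b-> n3
  n3 = 0 ⊢ ·
Coarsest stable partition (strong bisimilarity classes):
  B0 = {m0, n0}
  B1 = {m2, n2}
  B2 = {m3, n3}
  B3 = {m1, n1}
m0 ∈ B0, n0 ∈ B0 → same block

bisimilar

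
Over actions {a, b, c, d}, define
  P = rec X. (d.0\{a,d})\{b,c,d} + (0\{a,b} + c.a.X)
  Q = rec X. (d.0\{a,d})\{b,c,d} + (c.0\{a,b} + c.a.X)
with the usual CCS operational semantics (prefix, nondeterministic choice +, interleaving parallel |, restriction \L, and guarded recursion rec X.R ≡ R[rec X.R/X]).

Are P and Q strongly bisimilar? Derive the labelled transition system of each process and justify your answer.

Reachable graph of P (2 states):
  u0 = rec X. (d.0\{a,d})\{b,c,d} + (0\{a,b} + c.a.X) → ··c··> u1
  u1 = a.(rec X. (d.0\{a,d})\{b,c,d} + (0\{a,b} + c.a.X)) → ··a··> u0
Reachable graph of Q (3 states):
  v0 = rec X. (d.0\{a,d})\{b,c,d} + (c.0\{a,b} + c.a.X) → ··c··> v1, ··c··> v2
  v1 = 0\{a,b} → stopped
  v2 = a.(rec X. (d.0\{a,d})\{b,c,d} + (c.0\{a,b} + c.a.X)) → ··a··> v0
Coarsest stable partition (strong bisimilarity classes):
  B0 = {u0}
  B1 = {u1}
  B2 = {v0}
  B3 = {v2}
  B4 = {v1}
u0 ∈ B0, v0 ∈ B2 → different blocks

NO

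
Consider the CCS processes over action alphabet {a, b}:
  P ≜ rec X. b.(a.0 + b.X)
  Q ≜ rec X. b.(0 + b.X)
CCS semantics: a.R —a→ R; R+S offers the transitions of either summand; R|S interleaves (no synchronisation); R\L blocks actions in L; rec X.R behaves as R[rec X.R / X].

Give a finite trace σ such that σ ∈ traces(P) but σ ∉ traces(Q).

ba

Reachable graph of P (3 states):
  m0 = rec X. b.(a.0 + b.X) → --b--▸ m1
  m1 = a.0 + b.(rec X. b.(a.0 + b.X)) → --a--▸ m2, --b--▸ m0
  m2 = 0 → stopped
Reachable graph of Q (2 states):
  n0 = rec X. b.(0 + b.X) → --b--▸ n1
  n1 = 0 + b.(rec X. b.(0 + b.X)) → --b--▸ n0
Executing ba from P (initial set {m0}):
  after b @ step 1: {m1}
  after a @ step 2: {m2}
  ✓ P
Executing ba from Q (initial set {n0}):
  after b @ step 1: {n1}
  after a @ step 2: ∅ (Q stuck)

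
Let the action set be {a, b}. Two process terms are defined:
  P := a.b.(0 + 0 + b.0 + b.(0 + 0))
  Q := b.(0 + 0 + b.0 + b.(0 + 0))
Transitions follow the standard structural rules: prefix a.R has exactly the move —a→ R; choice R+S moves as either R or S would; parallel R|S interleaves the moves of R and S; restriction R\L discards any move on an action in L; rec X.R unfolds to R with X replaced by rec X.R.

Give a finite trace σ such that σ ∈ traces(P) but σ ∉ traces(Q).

a

Reachable graph of P (5 states):
  p0 = a.b.(0 + 0 + b.0 + b.(0 + 0)) ⊢ ··a··> p1
  p1 = b.(0 + 0 + b.0 + b.(0 + 0)) ⊢ ··b··> p2
  p2 = 0 + 0 + b.0 + b.(0 + 0) ⊢ ··b··> p3, ··b··> p4
  p3 = 0 ⊢ (no moves)
  p4 = 0 + 0 ⊢ (no moves)
Reachable graph of Q (4 states):
  q0 = b.(0 + 0 + b.0 + b.(0 + 0)) ⊢ ··b··> q1
  q1 = 0 + 0 + b.0 + b.(0 + 0) ⊢ ··b··> q2, ··b··> q3
  q2 = 0 ⊢ (no moves)
  q3 = 0 + 0 ⊢ (no moves)
Run σ = ⟨a⟩ on P: start {p0}
  [1] a ⇒ {p1}
  ✓ P
Run σ = ⟨a⟩ on Q: start {q0}
  [1] a ⇒ ∅ (Q stuck)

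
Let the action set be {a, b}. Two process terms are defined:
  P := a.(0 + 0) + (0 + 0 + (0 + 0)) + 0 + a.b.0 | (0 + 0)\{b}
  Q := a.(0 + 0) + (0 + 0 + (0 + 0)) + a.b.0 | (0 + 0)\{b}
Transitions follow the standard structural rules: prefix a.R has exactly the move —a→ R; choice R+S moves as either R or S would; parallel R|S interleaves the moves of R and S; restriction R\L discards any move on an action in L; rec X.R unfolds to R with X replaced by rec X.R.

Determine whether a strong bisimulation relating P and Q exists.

bisimilar

LTS(P): 4 reachable states
  s0 = a.(0 + 0) + (0 + 0 + (0 + 0)) + 0 + a.b.0 | (0 + 0)\{b} has moves =a=> s1, =a=> s2
  s1 = 0 + 0 has moves ·
  s2 = b.0 | (0 + 0)\{b} has moves =b=> s3
  s3 = 0 | (0 + 0)\{b} has moves ·
LTS(Q): 4 reachable states
  t0 = a.(0 + 0) + (0 + 0 + (0 + 0)) + a.b.0 | (0 + 0)\{b} has moves =a=> t1, =a=> t2
  t1 = 0 + 0 has moves ·
  t2 = b.0 | (0 + 0)\{b} has moves =b=> t3
  t3 = 0 | (0 + 0)\{b} has moves ·
Partition-refinement fixed point:
  B0 = {s0, t0}
  B1 = {s1, s3, t1, t3}
  B2 = {s2, t2}
s0 ∈ B0, t0 ∈ B0 → same block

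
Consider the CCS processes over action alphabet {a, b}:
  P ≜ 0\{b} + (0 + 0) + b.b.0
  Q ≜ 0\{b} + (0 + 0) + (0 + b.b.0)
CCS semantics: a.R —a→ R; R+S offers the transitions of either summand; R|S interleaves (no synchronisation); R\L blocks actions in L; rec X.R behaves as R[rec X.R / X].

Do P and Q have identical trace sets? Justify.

Reachable graph of P (3 states):
  u0 = 0\{b} + (0 + 0) + b.b.0 has moves --b--▸ u1
  u1 = b.0 has moves --b--▸ u2
  u2 = 0 has moves stopped
Reachable graph of Q (3 states):
  v0 = 0\{b} + (0 + 0) + (0 + b.b.0) has moves --b--▸ v1
  v1 = b.0 has moves --b--▸ v2
  v2 = 0 has moves stopped
Partition-refinement fixed point:
  B0 = {u0, v0}
  B1 = {u1, v1}
  B2 = {u2, v2}
u0 ∈ B0, v0 ∈ B0 → same block
Bisimilar ⇒ trace-equivalent.

traces(P) = traces(Q)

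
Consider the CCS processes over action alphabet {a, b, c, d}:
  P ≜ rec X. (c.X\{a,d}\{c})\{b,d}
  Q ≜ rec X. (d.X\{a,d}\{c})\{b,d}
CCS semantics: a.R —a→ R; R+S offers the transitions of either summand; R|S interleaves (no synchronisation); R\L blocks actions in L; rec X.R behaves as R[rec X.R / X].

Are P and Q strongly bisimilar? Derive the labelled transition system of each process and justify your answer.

Reachable graph of P (2 states):
  m0 = rec X. (c.X\{a,d}\{c})\{b,d} ⊢ ··c··> m1
  m1 = (rec X. (c.X\{a,d}\{c})\{b,d})\{a,d}\{c}\{b,d} ⊢ deadlocked
Reachable graph of Q (1 states):
  n0 = rec X. (d.X\{a,d}\{c})\{b,d} ⊢ deadlocked
Partition-refinement fixed point:
  B0 = {m0}
  B1 = {m1, n0}
m0 ∈ B0, n0 ∈ B1 → different blocks

not bisimilar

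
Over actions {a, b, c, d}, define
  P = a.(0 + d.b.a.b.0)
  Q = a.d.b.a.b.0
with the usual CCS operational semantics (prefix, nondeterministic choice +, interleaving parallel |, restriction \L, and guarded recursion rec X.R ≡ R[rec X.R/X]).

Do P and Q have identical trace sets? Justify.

P's transition system — 6 states:
  m0 = a.(0 + d.b.a.b.0) has moves —a→ m1
  m1 = 0 + d.b.a.b.0 has moves —d→ m2
  m2 = b.a.b.0 has moves —b→ m3
  m3 = a.b.0 has moves —a→ m4
  m4 = b.0 has moves —b→ m5
  m5 = 0 has moves stopped
Q's transition system — 6 states:
  n0 = a.d.b.a.b.0 has moves —a→ n1
  n1 = d.b.a.b.0 has moves —d→ n2
  n2 = b.a.b.0 has moves —b→ n3
  n3 = a.b.0 has moves —a→ n4
  n4 = b.0 has moves —b→ n5
  n5 = 0 has moves stopped
Bisimilarity quotient blocks:
  B0 = {m0, n0}
  B1 = {m1, n1}
  B2 = {m2, n2}
  B3 = {m3, n3}
  B4 = {m4, n4}
  B5 = {m5, n5}
m0 ∈ B0, n0 ∈ B0 → same block
Bisimilar ⇒ trace-equivalent.

traces(P) = traces(Q)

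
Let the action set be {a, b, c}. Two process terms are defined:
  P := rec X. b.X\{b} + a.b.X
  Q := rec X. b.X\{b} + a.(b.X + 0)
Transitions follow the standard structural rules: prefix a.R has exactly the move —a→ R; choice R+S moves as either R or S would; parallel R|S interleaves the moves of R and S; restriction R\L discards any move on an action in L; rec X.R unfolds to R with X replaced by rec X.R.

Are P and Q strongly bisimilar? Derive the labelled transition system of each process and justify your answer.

P's transition system — 4 states:
  m0 = rec X. b.X\{b} + a.b.X :: =a=> m1, =b=> m2
  m1 = b.(rec X. b.X\{b} + a.b.X) :: =b=> m0
  m2 = (rec X. b.X\{b} + a.b.X)\{b} :: =a=> m3
  m3 = (b.(rec X. b.X\{b} + a.b.X))\{b} :: deadlocked
Q's transition system — 4 states:
  n0 = rec X. b.X\{b} + a.(b.X + 0) :: =a=> n1, =b=> n2
  n1 = b.(rec X. b.X\{b} + a.(b.X + 0)) + 0 :: =b=> n0
  n2 = (rec X. b.X\{b} + a.(b.X + 0))\{b} :: =a=> n3
  n3 = (b.(rec X. b.X\{b} + a.(b.X + 0)) + 0)\{b} :: deadlocked
Partition-refinement fixed point:
  B0 = {m0, n0}
  B1 = {m1, n1}
  B2 = {m2, n2}
  B3 = {m3, n3}
m0 ∈ B0, n0 ∈ B0 → same block

P ~ Q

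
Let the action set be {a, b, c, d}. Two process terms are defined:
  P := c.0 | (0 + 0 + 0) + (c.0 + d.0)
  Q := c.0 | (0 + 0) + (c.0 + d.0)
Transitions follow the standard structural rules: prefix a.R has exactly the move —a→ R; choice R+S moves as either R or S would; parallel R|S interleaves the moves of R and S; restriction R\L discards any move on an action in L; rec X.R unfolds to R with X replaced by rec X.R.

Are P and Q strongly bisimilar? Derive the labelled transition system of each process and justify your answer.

LTS(P): 3 reachable states
  s0 = c.0 | (0 + 0 + 0) + (c.0 + d.0) → =c=> s1, =c=> s2, =d=> s1
  s1 = 0 → stopped
  s2 = 0 | (0 + 0 + 0) → stopped
LTS(Q): 3 reachable states
  t0 = c.0 | (0 + 0) + (c.0 + d.0) → =c=> t1, =c=> t2, =d=> t1
  t1 = 0 → stopped
  t2 = 0 | (0 + 0) → stopped
Coarsest stable partition (strong bisimilarity classes):
  B0 = {s0, t0}
  B1 = {s1, s2, t1, t2}
s0 ∈ B0, t0 ∈ B0 → same block

bisimilar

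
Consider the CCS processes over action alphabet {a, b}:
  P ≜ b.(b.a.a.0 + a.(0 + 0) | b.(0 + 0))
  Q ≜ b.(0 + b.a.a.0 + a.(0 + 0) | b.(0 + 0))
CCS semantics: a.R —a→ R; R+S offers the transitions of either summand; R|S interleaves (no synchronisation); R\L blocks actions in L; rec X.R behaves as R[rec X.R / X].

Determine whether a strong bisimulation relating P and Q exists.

P ~ Q

Reachable graph of P (8 states):
  u0 = b.(b.a.a.0 + a.(0 + 0) | b.(0 + 0)) → —b→ u1
  u1 = b.a.a.0 + a.(0 + 0) | b.(0 + 0) → —a→ u2, —b→ u3, —b→ u4
  u2 = (0 + 0) | b.(0 + 0) → —b→ u5
  u3 = a.(0 + 0) | (0 + 0) → —a→ u5
  u4 = a.a.0 → —a→ u6
  u5 = (0 + 0) | (0 + 0) → stopped
  u6 = a.0 → —a→ u7
  u7 = 0 → stopped
Reachable graph of Q (8 states):
  v0 = b.(0 + b.a.a.0 + a.(0 + 0) | b.(0 + 0)) → —b→ v1
  v1 = 0 + b.a.a.0 + a.(0 + 0) | b.(0 + 0) → —a→ v2, —b→ v3, —b→ v4
  v2 = (0 + 0) | b.(0 + 0) → —b→ v5
  v3 = a.(0 + 0) | (0 + 0) → —a→ v5
  v4 = a.a.0 → —a→ v6
  v5 = (0 + 0) | (0 + 0) → stopped
  v6 = a.0 → —a→ v7
  v7 = 0 → stopped
Partition-refinement fixed point:
  B0 = {u0, v0}
  B1 = {u1, v1}
  B2 = {u3, u6, v3, v6}
  B3 = {u5, u7, v5, v7}
  B4 = {u2, v2}
  B5 = {u4, v4}
u0 ∈ B0, v0 ∈ B0 → same block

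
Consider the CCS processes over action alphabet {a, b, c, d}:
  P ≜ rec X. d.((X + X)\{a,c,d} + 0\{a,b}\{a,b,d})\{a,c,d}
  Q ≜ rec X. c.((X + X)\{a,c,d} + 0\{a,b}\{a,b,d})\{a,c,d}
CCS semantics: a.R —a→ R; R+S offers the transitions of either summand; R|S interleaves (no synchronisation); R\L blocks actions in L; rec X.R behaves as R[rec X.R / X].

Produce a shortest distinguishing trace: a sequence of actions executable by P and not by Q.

LTS(P): 2 reachable states
  p0 = rec X. d.((X + X)\{a,c,d} + 0\{a,b}\{a,b,d})\{a,c,d} has moves --d--▸ p1
  p1 = (((rec X. d.((X + X)\{a,c,d} + 0\{a,b}\{a,b,d})\{a,c,d}) + (rec X. d.((X + X)\{a,c,d} + 0\{a,b}\{a,b,d})\{a,c,d}))\{a,c,d} + 0\{a,b}\{a,b,d})\{a,c,d} has moves (no moves)
LTS(Q): 2 reachable states
  q0 = rec X. c.((X + X)\{a,c,d} + 0\{a,b}\{a,b,d})\{a,c,d} has moves --c--▸ q1
  q1 = (((rec X. c.((X + X)\{a,c,d} + 0\{a,b}\{a,b,d})\{a,c,d}) + (rec X. c.((X + X)\{a,c,d} + 0\{a,b}\{a,b,d})\{a,c,d}))\{a,c,d} + 0\{a,b}\{a,b,d})\{a,c,d} has moves (no moves)
Trace ⟨d⟩ through P, begin at {p0}:
  after d @ step 1: {p1}
  P completes σ.
Trace ⟨d⟩ through Q, begin at {q0}:
  after d @ step 1: ∅  — Q cannot continue

d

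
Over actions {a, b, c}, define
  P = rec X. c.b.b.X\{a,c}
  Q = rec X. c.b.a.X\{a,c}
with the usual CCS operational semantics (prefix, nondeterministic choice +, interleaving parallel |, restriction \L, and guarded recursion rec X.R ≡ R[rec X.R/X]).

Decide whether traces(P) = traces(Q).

P's transition system — 4 states:
  u0 = rec X. c.b.b.X\{a,c} :: —c→ u1
  u1 = b.b.(rec X. c.b.b.X\{a,c})\{a,c} :: —b→ u2
  u2 = b.(rec X. c.b.b.X\{a,c})\{a,c} :: —b→ u3
  u3 = (rec X. c.b.b.X\{a,c})\{a,c} :: stopped
Q's transition system — 4 states:
  v0 = rec X. c.b.a.X\{a,c} :: —c→ v1
  v1 = b.a.(rec X. c.b.a.X\{a,c})\{a,c} :: —b→ v2
  v2 = a.(rec X. c.b.a.X\{a,c})\{a,c} :: —a→ v3
  v3 = (rec X. c.b.a.X\{a,c})\{a,c} :: stopped
Trace ⟨cbb⟩ through P, begin at {u0}:
  [1] c ⇒ {u1}
  [2] b ⇒ {u2}
  [3] b ⇒ {u3}
  — P admits the full trace.
Trace ⟨cbb⟩ through Q, begin at {v0}:
  [1] c ⇒ {v1}
  [2] b ⇒ {v2}
  [3] b ⇒ ∅  — Q cannot continue

NO — witness ⟨cbb⟩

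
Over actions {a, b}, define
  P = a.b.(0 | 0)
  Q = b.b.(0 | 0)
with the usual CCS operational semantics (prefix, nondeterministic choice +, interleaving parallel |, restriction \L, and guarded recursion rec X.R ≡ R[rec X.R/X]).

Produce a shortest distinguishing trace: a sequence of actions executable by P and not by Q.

Reachable graph of P (3 states):
  p0 = a.b.(0 | 0) | --a--▸ p1
  p1 = b.(0 | 0) | --b--▸ p2
  p2 = 0 | 0 | deadlocked
Reachable graph of Q (3 states):
  q0 = b.b.(0 | 0) | --b--▸ q1
  q1 = b.(0 | 0) | --b--▸ q2
  q2 = 0 | 0 | deadlocked
Executing a from P (initial set {p0}):
  step 1 (a): {p1}
  P completes σ.
Executing a from Q (initial set {q0}):
  step 1 (a): no successor for Q

a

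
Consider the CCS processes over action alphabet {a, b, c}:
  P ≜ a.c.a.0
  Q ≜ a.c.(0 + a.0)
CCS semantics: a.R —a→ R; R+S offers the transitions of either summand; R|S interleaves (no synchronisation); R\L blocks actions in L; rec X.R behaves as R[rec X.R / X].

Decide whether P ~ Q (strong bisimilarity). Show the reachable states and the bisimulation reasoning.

LTS(P): 4 reachable states
  p0 = a.c.a.0 → —a→ p1
  p1 = c.a.0 → —c→ p2
  p2 = a.0 → —a→ p3
  p3 = 0 → stopped
LTS(Q): 4 reachable states
  q0 = a.c.(0 + a.0) → —a→ q1
  q1 = c.(0 + a.0) → —c→ q2
  q2 = 0 + a.0 → —a→ q3
  q3 = 0 → stopped
Coarsest stable partition (strong bisimilarity classes):
  B0 = {p0, q0}
  B1 = {p1, q1}
  B2 = {p2, q2}
  B3 = {p3, q3}
p0 ∈ B0, q0 ∈ B0 → same block

YES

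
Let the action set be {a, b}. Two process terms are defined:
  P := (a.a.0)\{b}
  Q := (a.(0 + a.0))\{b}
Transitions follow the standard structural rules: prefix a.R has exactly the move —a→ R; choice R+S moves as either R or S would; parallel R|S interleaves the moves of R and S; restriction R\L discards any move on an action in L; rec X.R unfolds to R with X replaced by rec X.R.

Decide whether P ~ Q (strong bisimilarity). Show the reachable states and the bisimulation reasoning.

bisimilar

LTS(P): 3 reachable states
  u0 = (a.a.0)\{b} :: --a--▸ u1
  u1 = (a.0)\{b} :: --a--▸ u2
  u2 = 0\{b} :: (no moves)
LTS(Q): 3 reachable states
  v0 = (a.(0 + a.0))\{b} :: --a--▸ v1
  v1 = (0 + a.0)\{b} :: --a--▸ v2
  v2 = 0\{b} :: (no moves)
Partition-refinement fixed point:
  B0 = {u0, v0}
  B1 = {u1, v1}
  B2 = {u2, v2}
u0 ∈ B0, v0 ∈ B0 → same block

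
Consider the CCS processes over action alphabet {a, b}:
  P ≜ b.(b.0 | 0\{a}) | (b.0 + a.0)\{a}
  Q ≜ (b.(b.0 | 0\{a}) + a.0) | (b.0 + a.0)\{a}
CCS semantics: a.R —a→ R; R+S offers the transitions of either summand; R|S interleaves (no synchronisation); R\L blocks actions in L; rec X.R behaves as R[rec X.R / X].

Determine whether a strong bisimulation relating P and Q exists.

P ≁ Q

LTS(P): 6 reachable states
  p0 = b.(b.0 | 0\{a}) | (b.0 + a.0)\{a} :: =b=> p1, =b=> p2
  p1 = b.(b.0 | 0\{a}) | 0\{a} :: =b=> p3
  p2 = b.0 | 0\{a} | (b.0 + a.0)\{a} :: =b=> p3, =b=> p4
  p3 = b.0 | 0\{a} | 0\{a} :: =b=> p5
  p4 = 0 | 0\{a} | (b.0 + a.0)\{a} :: =b=> p5
  p5 = 0 | 0\{a} | 0\{a} :: stopped
LTS(Q): 8 reachable states
  q0 = (b.(b.0 | 0\{a}) + a.0) | (b.0 + a.0)\{a} :: =a=> q1, =b=> q2, =b=> q3
  q1 = 0 | (b.0 + a.0)\{a} :: =b=> q4
  q2 = (b.(b.0 | 0\{a}) + a.0) | 0\{a} :: =a=> q4, =b=> q5
  q3 = b.0 | 0\{a} | (b.0 + a.0)\{a} :: =b=> q5, =b=> q6
  q4 = 0 | 0\{a} :: stopped
  q5 = b.0 | 0\{a} | 0\{a} :: =b=> q7
  q6 = 0 | 0\{a} | (b.0 + a.0)\{a} :: =b=> q7
  q7 = 0 | 0\{a} | 0\{a} :: stopped
Coarsest stable partition (strong bisimilarity classes):
  B0 = {p0}
  B1 = {p1, p2, q3}
  B2 = {p3, p4, q1, q5, q6}
  B3 = {p5, q4, q7}
  B4 = {q0}
  B5 = {q2}
p0 ∈ B0, q0 ∈ B4 → different blocks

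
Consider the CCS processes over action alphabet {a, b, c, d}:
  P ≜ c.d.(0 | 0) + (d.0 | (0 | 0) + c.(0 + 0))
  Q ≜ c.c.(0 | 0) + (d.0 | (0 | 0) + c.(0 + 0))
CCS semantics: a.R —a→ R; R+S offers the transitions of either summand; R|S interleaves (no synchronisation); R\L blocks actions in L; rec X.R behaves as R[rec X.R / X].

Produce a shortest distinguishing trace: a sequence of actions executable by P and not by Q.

Reachable graph of P (5 states):
  p0 = c.d.(0 | 0) + (d.0 | (0 | 0) + c.(0 + 0)) :: --c--▸ p1, --c--▸ p2, --d--▸ p3
  p1 = 0 + 0 :: stopped
  p2 = d.(0 | 0) :: --d--▸ p4
  p3 = 0 | (0 | 0) :: stopped
  p4 = 0 | 0 :: stopped
Reachable graph of Q (5 states):
  q0 = c.c.(0 | 0) + (d.0 | (0 | 0) + c.(0 + 0)) :: --c--▸ q1, --c--▸ q2, --d--▸ q3
  q1 = 0 + 0 :: stopped
  q2 = c.(0 | 0) :: --c--▸ q4
  q3 = 0 | (0 | 0) :: stopped
  q4 = 0 | 0 :: stopped
Run σ = ⟨cd⟩ on P: start {p0}
  after c @ step 1: {p1, p2}
  after d @ step 2: {p4}
  — P admits the full trace.
Run σ = ⟨cd⟩ on Q: start {q0}
  after c @ step 1: {q1, q2}
  after d @ step 2: ∅  — Q cannot continue

cd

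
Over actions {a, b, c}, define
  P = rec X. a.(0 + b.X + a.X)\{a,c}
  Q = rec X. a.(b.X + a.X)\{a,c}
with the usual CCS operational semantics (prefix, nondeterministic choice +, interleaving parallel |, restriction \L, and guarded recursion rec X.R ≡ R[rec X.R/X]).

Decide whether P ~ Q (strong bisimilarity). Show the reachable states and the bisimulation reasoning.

bisimilar

LTS(P): 3 reachable states
  p0 = rec X. a.(0 + b.X + a.X)\{a,c} ⊢ -a-> p1
  p1 = (0 + b.(rec X. a.(0 + b.X + a.X)\{a,c}) + a.(rec X. a.(0 + b.X + a.X)\{a,c}))\{a,c} ⊢ -b-> p2
  p2 = (rec X. a.(0 + b.X + a.X)\{a,c})\{a,c} ⊢ ∅
LTS(Q): 3 reachable states
  q0 = rec X. a.(b.X + a.X)\{a,c} ⊢ -a-> q1
  q1 = (b.(rec X. a.(b.X + a.X)\{a,c}) + a.(rec X. a.(b.X + a.X)\{a,c}))\{a,c} ⊢ -b-> q2
  q2 = (rec X. a.(b.X + a.X)\{a,c})\{a,c} ⊢ ∅
Bisimilarity quotient blocks:
  B0 = {p0, q0}
  B1 = {p1, q1}
  B2 = {p2, q2}
p0 ∈ B0, q0 ∈ B0 → same block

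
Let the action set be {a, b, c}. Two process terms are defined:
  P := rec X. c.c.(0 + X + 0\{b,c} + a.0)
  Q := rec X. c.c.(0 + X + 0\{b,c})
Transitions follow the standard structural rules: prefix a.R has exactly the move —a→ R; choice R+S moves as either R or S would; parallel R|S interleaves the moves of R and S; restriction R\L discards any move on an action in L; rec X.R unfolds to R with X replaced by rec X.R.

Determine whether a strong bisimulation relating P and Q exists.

P ≁ Q

Reachable graph of P (4 states):
  p0 = rec X. c.c.(0 + X + 0\{b,c} + a.0) :: --c--▸ p1
  p1 = c.(0 + (rec X. c.c.(0 + X + 0\{b,c} + a.0)) + 0\{b,c} + a.0) :: --c--▸ p2
  p2 = 0 + (rec X. c.c.(0 + X + 0\{b,c} + a.0)) + 0\{b,c} + a.0 :: --a--▸ p3, --c--▸ p1
  p3 = 0 :: stopped
Reachable graph of Q (3 states):
  q0 = rec X. c.c.(0 + X + 0\{b,c}) :: --c--▸ q1
  q1 = c.(0 + (rec X. c.c.(0 + X + 0\{b,c})) + 0\{b,c}) :: --c--▸ q2
  q2 = 0 + (rec X. c.c.(0 + X + 0\{b,c})) + 0\{b,c} :: --c--▸ q1
Coarsest stable partition (strong bisimilarity classes):
  B0 = {p0}
  B1 = {p1}
  B2 = {p2}
  B3 = {p3}
  B4 = {q0, q1, q2}
p0 ∈ B0, q0 ∈ B4 → different blocks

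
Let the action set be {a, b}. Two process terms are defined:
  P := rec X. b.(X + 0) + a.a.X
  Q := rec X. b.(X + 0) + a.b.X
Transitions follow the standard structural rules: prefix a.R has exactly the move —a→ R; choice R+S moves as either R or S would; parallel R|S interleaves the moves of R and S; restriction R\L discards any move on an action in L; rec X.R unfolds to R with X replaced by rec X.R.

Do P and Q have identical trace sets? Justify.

NO — witness ⟨aa⟩

Reachable graph of P (3 states):
  p0 = rec X. b.(X + 0) + a.a.X ⊢ =a=> p1, =b=> p2
  p1 = a.(rec X. b.(X + 0) + a.a.X) ⊢ =a=> p0
  p2 = (rec X. b.(X + 0) + a.a.X) + 0 ⊢ =a=> p1, =b=> p2
Reachable graph of Q (3 states):
  q0 = rec X. b.(X + 0) + a.b.X ⊢ =a=> q1, =b=> q2
  q1 = b.(rec X. b.(X + 0) + a.b.X) ⊢ =b=> q0
  q2 = (rec X. b.(X + 0) + a.b.X) + 0 ⊢ =a=> q1, =b=> q2
Run σ = ⟨aa⟩ on P: start {p0}
  [1] a ⇒ {p1}
  [2] a ⇒ {p0}
  ✓ P
Run σ = ⟨aa⟩ on Q: start {q0}
  [1] a ⇒ {q1}
  [2] a ⇒ ∅ (Q stuck)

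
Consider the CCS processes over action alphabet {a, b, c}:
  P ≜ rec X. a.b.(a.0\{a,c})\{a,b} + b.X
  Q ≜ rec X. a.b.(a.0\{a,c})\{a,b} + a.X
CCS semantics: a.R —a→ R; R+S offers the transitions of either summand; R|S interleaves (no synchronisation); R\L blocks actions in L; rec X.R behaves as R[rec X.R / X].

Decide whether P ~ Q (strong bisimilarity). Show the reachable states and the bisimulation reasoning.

NO

P's transition system — 3 states:
  p0 = rec X. a.b.(a.0\{a,c})\{a,b} + b.X has moves ··a··> p1, ··b··> p0
  p1 = b.(a.0\{a,c})\{a,b} has moves ··b··> p2
  p2 = (a.0\{a,c})\{a,b} has moves (no moves)
Q's transition system — 3 states:
  q0 = rec X. a.b.(a.0\{a,c})\{a,b} + a.X has moves ··a··> q0, ··a··> q1
  q1 = b.(a.0\{a,c})\{a,b} has moves ··b··> q2
  q2 = (a.0\{a,c})\{a,b} has moves (no moves)
Partition-refinement fixed point:
  B0 = {p0}
  B1 = {p1, q1}
  B2 = {p2, q2}
  B3 = {q0}
p0 ∈ B0, q0 ∈ B3 → different blocks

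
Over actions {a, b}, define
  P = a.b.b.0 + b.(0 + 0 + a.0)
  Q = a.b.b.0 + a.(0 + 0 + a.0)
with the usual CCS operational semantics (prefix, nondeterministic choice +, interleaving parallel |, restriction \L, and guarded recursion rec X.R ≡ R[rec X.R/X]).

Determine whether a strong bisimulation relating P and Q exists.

NO

Reachable graph of P (5 states):
  m0 = a.b.b.0 + b.(0 + 0 + a.0) → =a=> m1, =b=> m2
  m1 = b.b.0 → =b=> m3
  m2 = 0 + 0 + a.0 → =a=> m4
  m3 = b.0 → =b=> m4
  m4 = 0 → (no moves)
Reachable graph of Q (5 states):
  n0 = a.b.b.0 + a.(0 + 0 + a.0) → =a=> n1, =a=> n2
  n1 = 0 + 0 + a.0 → =a=> n3
  n2 = b.b.0 → =b=> n4
  n3 = 0 → (no moves)
  n4 = b.0 → =b=> n3
Coarsest stable partition (strong bisimilarity classes):
  B0 = {m0}
  B1 = {m2, n1}
  B2 = {m4, n3}
  B3 = {m1, n2}
  B4 = {m3, n4}
  B5 = {n0}
m0 ∈ B0, n0 ∈ B5 → different blocks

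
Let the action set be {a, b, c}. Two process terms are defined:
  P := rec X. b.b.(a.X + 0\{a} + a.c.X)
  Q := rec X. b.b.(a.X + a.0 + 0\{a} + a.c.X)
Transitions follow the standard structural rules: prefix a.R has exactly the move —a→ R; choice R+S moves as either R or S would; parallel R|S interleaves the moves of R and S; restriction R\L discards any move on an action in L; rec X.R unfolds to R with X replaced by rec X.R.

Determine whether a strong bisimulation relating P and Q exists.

P's transition system — 4 states:
  s0 = rec X. b.b.(a.X + 0\{a} + a.c.X) ⊢ -b-> s1
  s1 = b.(a.(rec X. b.b.(a.X + 0\{a} + a.c.X)) + 0\{a} + a.c.(rec X. b.b.(a.X + 0\{a} + a.c.X))) ⊢ -b-> s2
  s2 = a.(rec X. b.b.(a.X + 0\{a} + a.c.X)) + 0\{a} + a.c.(rec X. b.b.(a.X + 0\{a} + a.c.X)) ⊢ -a-> s0, -a-> s3
  s3 = c.(rec X. b.b.(a.X + 0\{a} + a.c.X)) ⊢ -c-> s0
Q's transition system — 5 states:
  t0 = rec X. b.b.(a.X + a.0 + 0\{a} + a.c.X) ⊢ -b-> t1
  t1 = b.(a.(rec X. b.b.(a.X + a.0 + 0\{a} + a.c.X)) + a.0 + 0\{a} + a.c.(rec X. b.b.(a.X + a.0 + 0\{a} + a.c.X))) ⊢ -b-> t2
  t2 = a.(rec X. b.b.(a.X + a.0 + 0\{a} + a.c.X)) + a.0 + 0\{a} + a.c.(rec X. b.b.(a.X + a.0 + 0\{a} + a.c.X)) ⊢ -a-> t0, -a-> t3, -a-> t4
  t3 = 0 ⊢ ∅
  t4 = c.(rec X. b.b.(a.X + a.0 + 0\{a} + a.c.X)) ⊢ -c-> t0
Partition-refinement fixed point:
  B0 = {s0}
  B1 = {s1}
  B2 = {s2}
  B3 = {s3}
  B4 = {t0}
  B5 = {t1}
  B6 = {t2}
  B7 = {t3}
  B8 = {t4}
s0 ∈ B0, t0 ∈ B4 → different blocks

not bisimilar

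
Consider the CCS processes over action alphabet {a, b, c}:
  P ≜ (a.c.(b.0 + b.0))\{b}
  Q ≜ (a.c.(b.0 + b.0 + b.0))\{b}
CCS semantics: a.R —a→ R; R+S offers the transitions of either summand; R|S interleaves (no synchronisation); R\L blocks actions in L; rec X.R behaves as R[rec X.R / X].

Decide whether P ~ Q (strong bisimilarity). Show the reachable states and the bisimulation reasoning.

LTS(P): 3 reachable states
  m0 = (a.c.(b.0 + b.0))\{b} → -a-> m1
  m1 = (c.(b.0 + b.0))\{b} → -c-> m2
  m2 = (b.0 + b.0)\{b} → stopped
LTS(Q): 3 reachable states
  n0 = (a.c.(b.0 + b.0 + b.0))\{b} → -a-> n1
  n1 = (c.(b.0 + b.0 + b.0))\{b} → -c-> n2
  n2 = (b.0 + b.0 + b.0)\{b} → stopped
Coarsest stable partition (strong bisimilarity classes):
  B0 = {m0, n0}
  B1 = {m1, n1}
  B2 = {m2, n2}
m0 ∈ B0, n0 ∈ B0 → same block

YES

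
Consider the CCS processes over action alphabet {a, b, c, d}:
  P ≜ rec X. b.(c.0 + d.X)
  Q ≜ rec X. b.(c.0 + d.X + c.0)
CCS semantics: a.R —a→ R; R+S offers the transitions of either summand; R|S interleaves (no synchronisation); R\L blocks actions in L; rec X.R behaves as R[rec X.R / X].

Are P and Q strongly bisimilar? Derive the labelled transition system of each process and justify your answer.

YES

LTS(P): 3 reachable states
  u0 = rec X. b.(c.0 + d.X) ⊢ ··b··> u1
  u1 = c.0 + d.(rec X. b.(c.0 + d.X)) ⊢ ··c··> u2, ··d··> u0
  u2 = 0 ⊢ ·
LTS(Q): 3 reachable states
  v0 = rec X. b.(c.0 + d.X + c.0) ⊢ ··b··> v1
  v1 = c.0 + d.(rec X. b.(c.0 + d.X + c.0)) + c.0 ⊢ ··c··> v2, ··d··> v0
  v2 = 0 ⊢ ·
Coarsest stable partition (strong bisimilarity classes):
  B0 = {u0, v0}
  B1 = {u1, v1}
  B2 = {u2, v2}
u0 ∈ B0, v0 ∈ B0 → same block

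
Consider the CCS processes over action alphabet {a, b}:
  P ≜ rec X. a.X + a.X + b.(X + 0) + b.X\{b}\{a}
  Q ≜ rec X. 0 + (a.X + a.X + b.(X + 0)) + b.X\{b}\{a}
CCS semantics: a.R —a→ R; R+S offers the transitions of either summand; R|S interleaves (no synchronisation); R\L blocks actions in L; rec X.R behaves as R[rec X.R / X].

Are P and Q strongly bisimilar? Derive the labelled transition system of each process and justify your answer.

YES

Reachable graph of P (3 states):
  u0 = rec X. a.X + a.X + b.(X + 0) + b.X\{b}\{a} :: ··a··> u0, ··b··> u1, ··b··> u2
  u1 = (rec X. a.X + a.X + b.(X + 0) + b.X\{b}\{a}) + 0 :: ··a··> u0, ··b··> u1, ··b··> u2
  u2 = (rec X. a.X + a.X + b.(X + 0) + b.X\{b}\{a})\{b}\{a} :: ∅
Reachable graph of Q (3 states):
  v0 = rec X. 0 + (a.X + a.X + b.(X + 0)) + b.X\{b}\{a} :: ··a··> v0, ··b··> v1, ··b··> v2
  v1 = (rec X. 0 + (a.X + a.X + b.(X + 0)) + b.X\{b}\{a}) + 0 :: ··a··> v0, ··b··> v1, ··b··> v2
  v2 = (rec X. 0 + (a.X + a.X + b.(X + 0)) + b.X\{b}\{a})\{b}\{a} :: ∅
Coarsest stable partition (strong bisimilarity classes):
  B0 = {u0, u1, v0, v1}
  B1 = {u2, v2}
u0 ∈ B0, v0 ∈ B0 → same block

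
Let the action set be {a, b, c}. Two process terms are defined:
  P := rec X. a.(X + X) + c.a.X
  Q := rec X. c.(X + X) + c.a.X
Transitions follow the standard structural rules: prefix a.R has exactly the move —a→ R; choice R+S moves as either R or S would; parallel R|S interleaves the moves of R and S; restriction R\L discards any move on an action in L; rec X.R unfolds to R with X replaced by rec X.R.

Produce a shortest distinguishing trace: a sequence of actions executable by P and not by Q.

LTS(P): 3 reachable states
  m0 = rec X. a.(X + X) + c.a.X has moves =a=> m1, =c=> m2
  m1 = (rec X. a.(X + X) + c.a.X) + (rec X. a.(X + X) + c.a.X) has moves =a=> m1, =c=> m2
  m2 = a.(rec X. a.(X + X) + c.a.X) has moves =a=> m0
LTS(Q): 3 reachable states
  n0 = rec X. c.(X + X) + c.a.X has moves =c=> n1, =c=> n2
  n1 = (rec X. c.(X + X) + c.a.X) + (rec X. c.(X + X) + c.a.X) has moves =c=> n1, =c=> n2
  n2 = a.(rec X. c.(X + X) + c.a.X) has moves =a=> n0
Executing a from P (initial set {m0}):
  after a @ step 1: {m1}
  — P admits the full trace.
Executing a from Q (initial set {n0}):
  after a @ step 1: ∅ (Q stuck)

a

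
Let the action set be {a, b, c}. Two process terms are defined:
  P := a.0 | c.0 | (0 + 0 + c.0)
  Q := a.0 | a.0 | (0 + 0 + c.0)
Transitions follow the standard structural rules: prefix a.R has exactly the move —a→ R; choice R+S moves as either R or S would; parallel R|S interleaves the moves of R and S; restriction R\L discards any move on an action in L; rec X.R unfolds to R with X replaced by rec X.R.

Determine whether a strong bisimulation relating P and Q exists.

NO

P's transition system — 8 states:
  p0 = a.0 | c.0 | (0 + 0 + c.0) has moves =a=> p1, =c=> p2, =c=> p3
  p1 = 0 | c.0 | (0 + 0 + c.0) has moves =c=> p4, =c=> p5
  p2 = a.0 | 0 | (0 + 0 + c.0) has moves =a=> p4, =c=> p6
  p3 = a.0 | c.0 | 0 has moves =a=> p5, =c=> p6
  p4 = 0 | 0 | (0 + 0 + c.0) has moves =c=> p7
  p5 = 0 | c.0 | 0 has moves =c=> p7
  p6 = a.0 | 0 | 0 has moves =a=> p7
  p7 = 0 | 0 | 0 has moves stopped
Q's transition system — 8 states:
  q0 = a.0 | a.0 | (0 + 0 + c.0) has moves =a=> q1, =a=> q2, =c=> q3
  q1 = 0 | a.0 | (0 + 0 + c.0) has moves =a=> q4, =c=> q5
  q2 = a.0 | 0 | (0 + 0 + c.0) has moves =a=> q4, =c=> q6
  q3 = a.0 | a.0 | 0 has moves =a=> q5, =a=> q6
  q4 = 0 | 0 | (0 + 0 + c.0) has moves =c=> q7
  q5 = 0 | a.0 | 0 has moves =a=> q7
  q6 = a.0 | 0 | 0 has moves =a=> q7
  q7 = 0 | 0 | 0 has moves stopped
Bisimilarity quotient blocks:
  B0 = {p0}
  B1 = {p1}
  B2 = {p4, p5, q4}
  B3 = {p7, q7}
  B4 = {p2, p3, q1, q2}
  B5 = {p6, q5, q6}
  B6 = {q0}
  B7 = {q3}
p0 ∈ B0, q0 ∈ B6 → different blocks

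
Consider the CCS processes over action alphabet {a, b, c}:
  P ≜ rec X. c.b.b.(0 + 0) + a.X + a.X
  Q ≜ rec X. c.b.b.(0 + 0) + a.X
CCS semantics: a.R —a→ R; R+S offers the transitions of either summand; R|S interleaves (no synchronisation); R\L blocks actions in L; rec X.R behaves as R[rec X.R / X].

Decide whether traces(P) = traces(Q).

P's transition system — 4 states:
  s0 = rec X. c.b.b.(0 + 0) + a.X + a.X :: =a=> s0, =c=> s1
  s1 = b.b.(0 + 0) :: =b=> s2
  s2 = b.(0 + 0) :: =b=> s3
  s3 = 0 + 0 :: ∅
Q's transition system — 4 states:
  t0 = rec X. c.b.b.(0 + 0) + a.X :: =a=> t0, =c=> t1
  t1 = b.b.(0 + 0) :: =b=> t2
  t2 = b.(0 + 0) :: =b=> t3
  t3 = 0 + 0 :: ∅
Partition-refinement fixed point:
  B0 = {s0, t0}
  B1 = {s1, t1}
  B2 = {s2, t2}
  B3 = {s3, t3}
s0 ∈ B0, t0 ∈ B0 → same block
Bisimilar ⇒ trace-equivalent.

YES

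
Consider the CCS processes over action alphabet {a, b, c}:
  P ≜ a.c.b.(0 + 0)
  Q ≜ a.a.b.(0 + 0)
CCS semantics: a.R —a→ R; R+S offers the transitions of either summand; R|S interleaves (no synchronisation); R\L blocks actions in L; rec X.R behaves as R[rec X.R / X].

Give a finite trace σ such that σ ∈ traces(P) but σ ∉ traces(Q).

ac

LTS(P): 4 reachable states
  p0 = a.c.b.(0 + 0) | —a→ p1
  p1 = c.b.(0 + 0) | —c→ p2
  p2 = b.(0 + 0) | —b→ p3
  p3 = 0 + 0 | ·
LTS(Q): 4 reachable states
  q0 = a.a.b.(0 + 0) | —a→ q1
  q1 = a.b.(0 + 0) | —a→ q2
  q2 = b.(0 + 0) | —b→ q3
  q3 = 0 + 0 | ·
Trace ⟨ac⟩ through P, begin at {p0}:
  after a @ step 1: {p1}
  after c @ step 2: {p2}
  P completes σ.
Trace ⟨ac⟩ through Q, begin at {q0}:
  after a @ step 1: {q1}
  after c @ step 2: ∅ (Q stuck)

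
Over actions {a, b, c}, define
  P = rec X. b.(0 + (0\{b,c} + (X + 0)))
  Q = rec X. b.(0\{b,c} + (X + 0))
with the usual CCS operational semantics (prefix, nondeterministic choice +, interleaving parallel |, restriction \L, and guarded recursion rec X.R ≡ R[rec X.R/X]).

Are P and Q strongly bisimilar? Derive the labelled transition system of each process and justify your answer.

YES

P's transition system — 2 states:
  u0 = rec X. b.(0 + (0\{b,c} + (X + 0))) has moves =b=> u1
  u1 = 0 + (0\{b,c} + ((rec X. b.(0 + (0\{b,c} + (X + 0)))) + 0)) has moves =b=> u1
Q's transition system — 2 states:
  v0 = rec X. b.(0\{b,c} + (X + 0)) has moves =b=> v1
  v1 = 0\{b,c} + ((rec X. b.(0\{b,c} + (X + 0))) + 0) has moves =b=> v1
Bisimilarity quotient blocks:
  B0 = {u0, u1, v0, v1}
u0 ∈ B0, v0 ∈ B0 → same block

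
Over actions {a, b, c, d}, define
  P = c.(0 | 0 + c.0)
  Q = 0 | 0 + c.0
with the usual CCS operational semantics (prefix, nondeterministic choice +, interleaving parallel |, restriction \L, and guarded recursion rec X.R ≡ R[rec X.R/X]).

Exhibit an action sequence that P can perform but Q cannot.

cc

LTS(P): 3 reachable states
  s0 = c.(0 | 0 + c.0) ⊢ —c→ s1
  s1 = 0 | 0 + c.0 ⊢ —c→ s2
  s2 = 0 ⊢ stopped
LTS(Q): 2 reachable states
  t0 = 0 | 0 + c.0 ⊢ —c→ t1
  t1 = 0 ⊢ stopped
Executing cc from P (initial set {s0}):
  step 1 (c): {s1}
  step 2 (c): {s2}
  ✓ P
Executing cc from Q (initial set {t0}):
  step 1 (c): {t1}
  step 2 (c): no successor for Q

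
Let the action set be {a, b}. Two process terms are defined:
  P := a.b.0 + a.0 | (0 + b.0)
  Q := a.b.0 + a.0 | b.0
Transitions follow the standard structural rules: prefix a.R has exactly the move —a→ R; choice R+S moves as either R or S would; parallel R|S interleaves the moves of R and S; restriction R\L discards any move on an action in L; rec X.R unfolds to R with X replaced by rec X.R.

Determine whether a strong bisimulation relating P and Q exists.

bisimilar

Reachable graph of P (6 states):
  p0 = a.b.0 + a.0 | (0 + b.0) :: —a→ p1, —a→ p2, —b→ p3
  p1 = 0 | (0 + b.0) :: —b→ p4
  p2 = b.0 :: —b→ p5
  p3 = a.0 | 0 :: —a→ p4
  p4 = 0 | 0 :: ·
  p5 = 0 :: ·
Reachable graph of Q (6 states):
  q0 = a.b.0 + a.0 | b.0 :: —a→ q1, —a→ q2, —b→ q3
  q1 = 0 | b.0 :: —b→ q4
  q2 = b.0 :: —b→ q5
  q3 = a.0 | 0 :: —a→ q4
  q4 = 0 | 0 :: ·
  q5 = 0 :: ·
Coarsest stable partition (strong bisimilarity classes):
  B0 = {p0, q0}
  B1 = {p1, p2, q1, q2}
  B2 = {p4, p5, q4, q5}
  B3 = {p3, q3}
p0 ∈ B0, q0 ∈ B0 → same block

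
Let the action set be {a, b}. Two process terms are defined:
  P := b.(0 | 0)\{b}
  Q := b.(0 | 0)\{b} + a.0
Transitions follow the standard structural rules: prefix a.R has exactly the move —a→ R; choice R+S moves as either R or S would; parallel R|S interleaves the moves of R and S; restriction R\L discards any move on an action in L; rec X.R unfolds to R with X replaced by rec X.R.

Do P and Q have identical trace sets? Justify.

NO — witness ⟨a⟩

LTS(P): 2 reachable states
  m0 = b.(0 | 0)\{b} ⊢ =b=> m1
  m1 = (0 | 0)\{b} ⊢ ∅
LTS(Q): 3 reachable states
  n0 = b.(0 | 0)\{b} + a.0 ⊢ =a=> n1, =b=> n2
  n1 = 0 ⊢ ∅
  n2 = (0 | 0)\{b} ⊢ ∅
Trace ⟨a⟩ through Q, begin at {n0}:
  [1] a ⇒ {n1}
  ✓ Q
Trace ⟨a⟩ through P, begin at {m0}:
  [1] a ⇒ ∅ (P stuck)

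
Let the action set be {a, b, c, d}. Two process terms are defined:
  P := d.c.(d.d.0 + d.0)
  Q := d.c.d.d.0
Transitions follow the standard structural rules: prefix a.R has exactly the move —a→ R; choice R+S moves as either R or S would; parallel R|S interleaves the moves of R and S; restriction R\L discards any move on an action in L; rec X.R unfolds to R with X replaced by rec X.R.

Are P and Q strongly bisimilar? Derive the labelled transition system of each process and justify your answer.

not bisimilar

LTS(P): 5 reachable states
  s0 = d.c.(d.d.0 + d.0) | -d-> s1
  s1 = c.(d.d.0 + d.0) | -c-> s2
  s2 = d.d.0 + d.0 | -d-> s3, -d-> s4
  s3 = 0 | ·
  s4 = d.0 | -d-> s3
LTS(Q): 5 reachable states
  t0 = d.c.d.d.0 | -d-> t1
  t1 = c.d.d.0 | -c-> t2
  t2 = d.d.0 | -d-> t3
  t3 = d.0 | -d-> t4
  t4 = 0 | ·
Bisimilarity quotient blocks:
  B0 = {s0}
  B1 = {s1}
  B2 = {s2}
  B3 = {s4, t3}
  B4 = {s3, t4}
  B5 = {t0}
  B6 = {t1}
  B7 = {t2}
s0 ∈ B0, t0 ∈ B5 → different blocks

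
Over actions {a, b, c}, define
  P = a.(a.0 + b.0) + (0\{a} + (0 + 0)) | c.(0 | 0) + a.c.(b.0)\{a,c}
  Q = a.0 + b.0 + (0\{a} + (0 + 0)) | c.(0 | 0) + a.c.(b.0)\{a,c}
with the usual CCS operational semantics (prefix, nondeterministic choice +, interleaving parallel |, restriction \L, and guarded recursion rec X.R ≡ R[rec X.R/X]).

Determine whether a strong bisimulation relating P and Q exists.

P ≁ Q

P's transition system — 7 states:
  s0 = a.(a.0 + b.0) + (0\{a} + (0 + 0)) | c.(0 | 0) + a.c.(b.0)\{a,c} ⊢ =a=> s1, =a=> s2, =c=> s3
  s1 = a.0 + b.0 ⊢ =a=> s4, =b=> s4
  s2 = c.(b.0)\{a,c} ⊢ =c=> s5
  s3 = (0\{a} + (0 + 0)) | (0 | 0) ⊢ ∅
  s4 = 0 ⊢ ∅
  s5 = (b.0)\{a,c} ⊢ =b=> s6
  s6 = 0\{a,c} ⊢ ∅
Q's transition system — 6 states:
  t0 = a.0 + b.0 + (0\{a} + (0 + 0)) | c.(0 | 0) + a.c.(b.0)\{a,c} ⊢ =a=> t1, =a=> t2, =b=> t1, =c=> t3
  t1 = 0 ⊢ ∅
  t2 = c.(b.0)\{a,c} ⊢ =c=> t4
  t3 = (0\{a} + (0 + 0)) | (0 | 0) ⊢ ∅
  t4 = (b.0)\{a,c} ⊢ =b=> t5
  t5 = 0\{a,c} ⊢ ∅
Coarsest stable partition (strong bisimilarity classes):
  B0 = {s0}
  B1 = {s3, s4, s6, t1, t3, t5}
  B2 = {s1}
  B3 = {s2, t2}
  B4 = {s5, t4}
  B5 = {t0}
s0 ∈ B0, t0 ∈ B5 → different blocks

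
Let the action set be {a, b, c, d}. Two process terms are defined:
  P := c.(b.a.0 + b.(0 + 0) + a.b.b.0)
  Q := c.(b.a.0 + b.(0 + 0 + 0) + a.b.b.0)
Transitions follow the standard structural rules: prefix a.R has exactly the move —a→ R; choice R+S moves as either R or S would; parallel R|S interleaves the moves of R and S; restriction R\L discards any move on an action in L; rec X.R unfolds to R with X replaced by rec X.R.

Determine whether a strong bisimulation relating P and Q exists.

Reachable graph of P (7 states):
  u0 = c.(b.a.0 + b.(0 + 0) + a.b.b.0) ⊢ --c--▸ u1
  u1 = b.a.0 + b.(0 + 0) + a.b.b.0 ⊢ --a--▸ u2, --b--▸ u3, --b--▸ u4
  u2 = b.b.0 ⊢ --b--▸ u5
  u3 = 0 + 0 ⊢ ∅
  u4 = a.0 ⊢ --a--▸ u6
  u5 = b.0 ⊢ --b--▸ u6
  u6 = 0 ⊢ ∅
Reachable graph of Q (7 states):
  v0 = c.(b.a.0 + b.(0 + 0 + 0) + a.b.b.0) ⊢ --c--▸ v1
  v1 = b.a.0 + b.(0 + 0 + 0) + a.b.b.0 ⊢ --a--▸ v2, --b--▸ v3, --b--▸ v4
  v2 = b.b.0 ⊢ --b--▸ v5
  v3 = 0 + 0 + 0 ⊢ ∅
  v4 = a.0 ⊢ --a--▸ v6
  v5 = b.0 ⊢ --b--▸ v6
  v6 = 0 ⊢ ∅
Bisimilarity quotient blocks:
  B0 = {u0, v0}
  B1 = {u1, v1}
  B2 = {u4, v4}
  B3 = {u3, u6, v3, v6}
  B4 = {u2, v2}
  B5 = {u5, v5}
u0 ∈ B0, v0 ∈ B0 → same block

bisimilar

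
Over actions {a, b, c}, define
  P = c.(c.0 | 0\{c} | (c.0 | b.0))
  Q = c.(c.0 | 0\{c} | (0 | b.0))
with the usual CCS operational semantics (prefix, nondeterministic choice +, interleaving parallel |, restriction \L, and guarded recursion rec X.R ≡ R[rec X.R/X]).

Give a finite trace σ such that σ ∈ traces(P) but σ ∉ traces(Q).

Reachable graph of P (9 states):
  s0 = c.(c.0 | 0\{c} | (c.0 | b.0)) has moves ··c··> s1
  s1 = c.0 | 0\{c} | (c.0 | b.0) has moves ··b··> s2, ··c··> s3, ··c··> s4
  s2 = c.0 | 0\{c} | (c.0 | 0) has moves ··c··> s5, ··c··> s6
  s3 = 0 | 0\{c} | (c.0 | b.0) has moves ··b··> s5, ··c··> s7
  s4 = c.0 | 0\{c} | (0 | b.0) has moves ··b··> s6, ··c··> s7
  s5 = 0 | 0\{c} | (c.0 | 0) has moves ··c··> s8
  s6 = c.0 | 0\{c} | (0 | 0) has moves ··c··> s8
  s7 = 0 | 0\{c} | (0 | b.0) has moves ··b··> s8
  s8 = 0 | 0\{c} | (0 | 0) has moves stopped
Reachable graph of Q (5 states):
  t0 = c.(c.0 | 0\{c} | (0 | b.0)) has moves ··c··> t1
  t1 = c.0 | 0\{c} | (0 | b.0) has moves ··b··> t2, ··c··> t3
  t2 = c.0 | 0\{c} | (0 | 0) has moves ··c··> t4
  t3 = 0 | 0\{c} | (0 | b.0) has moves ··b··> t4
  t4 = 0 | 0\{c} | (0 | 0) has moves stopped
Executing ccc from P (initial set {s0}):
  step 1 (c): {s1}
  step 2 (c): {s3, s4}
  step 3 (c): {s7}
  — P admits the full trace.
Executing ccc from Q (initial set {t0}):
  step 1 (c): {t1}
  step 2 (c): {t3}
  step 3 (c): no successor for Q

ccc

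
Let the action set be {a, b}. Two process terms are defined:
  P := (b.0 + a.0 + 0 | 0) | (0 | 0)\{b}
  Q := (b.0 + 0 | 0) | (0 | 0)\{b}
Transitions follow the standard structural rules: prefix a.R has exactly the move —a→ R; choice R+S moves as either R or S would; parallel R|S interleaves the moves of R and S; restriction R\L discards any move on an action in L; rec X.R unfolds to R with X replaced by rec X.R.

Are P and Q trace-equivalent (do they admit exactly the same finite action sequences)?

P's transition system — 2 states:
  u0 = (b.0 + a.0 + 0 | 0) | (0 | 0)\{b} ⊢ —a→ u1, —b→ u1
  u1 = 0 | (0 | 0)\{b} ⊢ (no moves)
Q's transition system — 2 states:
  v0 = (b.0 + 0 | 0) | (0 | 0)\{b} ⊢ —b→ v1
  v1 = 0 | (0 | 0)\{b} ⊢ (no moves)
Executing a from P (initial set {u0}):
  [1] a ⇒ {u1}
  — P admits the full trace.
Executing a from Q (initial set {v0}):
  [1] a ⇒ ∅  — Q cannot continue

traces(P) ≠ traces(Q) — witness ⟨a⟩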